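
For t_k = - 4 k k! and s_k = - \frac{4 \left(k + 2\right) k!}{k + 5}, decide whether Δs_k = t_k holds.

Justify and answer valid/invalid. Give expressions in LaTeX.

Invalid: residual \frac{12 \left(k^{2} + 5 k - 1\right) k!}{\left(k + 5\right) \left(k + 6\right)} ≠ 0.

s_(k+1) = -4*(k + 3)*factorial(k + 1)/(k + 6)
s_(k+1) − s_k = -4*(k**3 + 8*k**2 + 15*k + 3)*factorial(k)/((k + 5)*(k + 6))
(s_(k+1) − s_k) − t_k = 12*(k**2 + 5*k - 1)*factorial(k)/((k + 5)*(k + 6))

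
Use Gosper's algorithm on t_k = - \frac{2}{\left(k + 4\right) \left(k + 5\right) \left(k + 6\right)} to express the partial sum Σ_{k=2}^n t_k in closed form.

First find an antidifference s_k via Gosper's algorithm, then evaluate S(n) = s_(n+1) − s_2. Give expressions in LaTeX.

Ratio r(k) = (k + 4)/(k + 7).
Gosper form: A/B · C(k+1)/C(k) with A=k + 4, B=k + 7, C=1.
Need (k + 4)·f(k+1) − (k + 6)·f(k) = 1.
Bound: deg f ≤ 2.
Match coefficients ⇒ f(k) = k*(k + 9)/40.
Certificate R = B(k−1)f/C = k*(k + 6)*(k + 9)/40 gives s_k = k*(-k - 9)/(20*(k + 4)*(k + 5)).
Δs = -2/(k**3 + 15*k**2 + 74*k + 120), as required.
s_(n+1) = (-n**2 - 11*n - 10)/(20*(n**2 + 11*n + 30)) and s_(2) = -11/420, so S(n) = (-n**2 - 11*n + 12)/(42*(n**2 + 11*n + 30)).

S(n) = \frac{- n^{2} - 11 n + 12}{42 \left(n^{2} + 11 n + 30\right)}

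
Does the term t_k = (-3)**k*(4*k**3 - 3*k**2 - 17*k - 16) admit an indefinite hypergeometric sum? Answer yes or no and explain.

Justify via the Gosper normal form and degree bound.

Yes. s_k = (-3)**k*(-k**3 + 3*k**2 + 2*k + 1).

Step 1: r(k) = 3*(-4*k**3 - 9*k**2 + 11*k + 32)/(4*k**3 - 3*k**2 - 17*k - 16).
So A=-3 and B=1, with C=k**3 - 3*k**2/4 - 17*k/4 - 4.
Solve (-3)·f(k+1) − (1)·f(k) = k**3 - 3*k**2/4 - 17*k/4 - 4.
deg f ≤ 3 (via 0,0,3).
Coefficient equations give f(k) = -(k**3 - 3*k**2 - 2*k - 1)/4.
Certificate R = B(k−1)f/C = -(k**3 - 3*k**2 - 2*k - 1)/(4*k**3 - 3*k**2 - 17*k - 16) gives s_k = (-3)**k*(-k**3 + 3*k**2 + 2*k + 1).
Δs = (-3)**k*(4*k**3 - 3*k**2 - 17*k - 16), as required.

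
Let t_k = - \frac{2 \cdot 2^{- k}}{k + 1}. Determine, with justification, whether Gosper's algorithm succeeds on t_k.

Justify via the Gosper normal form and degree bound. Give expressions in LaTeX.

Compute t_(k+1)/t_k: get (k + 1)/(2*(k + 2)).
A = k/2 + 1/2, B = k + 2, C = 1.
Key eq: (k/2 + 1/2)·f(k+1) = (k + 1)·f(k) + (1).
deg f ≤ -1 (via 1,1,0).
deg f ≤ -1 is impossible — no certificate.

No. Not Gosper-summable.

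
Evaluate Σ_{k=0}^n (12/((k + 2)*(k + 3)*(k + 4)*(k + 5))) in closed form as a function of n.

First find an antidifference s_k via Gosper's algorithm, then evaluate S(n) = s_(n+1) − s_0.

Compute t_(k+1)/t_k: get (k + 2)/(k + 6).
Gosper form: A/B · C(k+1)/C(k) with A=k + 2, B=k + 6, C=1.
f must satisfy (k + 2)·f(k+1) − (k + 5)·f(k) = 1.
Bound: deg f ≤ 3.
Coefficient equations give f(k) = k*(k**2 + 9*k + 26)/72.
Certificate R = B(k−1)f/C = k*(k + 5)*(k**2 + 9*k + 26)/72 gives s_k = k*(k**2 + 9*k + 26)/(6*(k + 2)*(k + 3)*(k + 4)).
Δs = 12/(k**4 + 14*k**3 + 71*k**2 + 154*k + 120), as required.
Evaluate: s_(n+1) = (n**3 + 12*n**2 + 47*n + 36)/(6*(n**3 + 12*n**2 + 47*n + 60)); subtract s_(0) = 0 ⇒ S(n) = (n**3 + 12*n**2 + 47*n + 36)/(6*(n**3 + 12*n**2 + 47*n + 60)).

S(n) = (n**3 + 12*n**2 + 47*n + 36)/(6*(n**3 + 12*n**2 + 47*n + 60))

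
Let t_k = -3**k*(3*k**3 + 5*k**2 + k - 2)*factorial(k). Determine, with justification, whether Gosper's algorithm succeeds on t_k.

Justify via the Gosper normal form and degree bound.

Yes. s_k = 3**k*(-k**2 + k + 1)*factorial(k).

t_(k+1)/t_k = 3*(3*k**4 + 17*k**3 + 34*k**2 + 27*k + 7)/(3*k**3 + 5*k**2 + k - 2).
Gosper form: A/B · C(k+1)/C(k) with A=3*k + 3, B=1, C=k**3 + 5*k**2/3 + k/3 - 2/3.
Set up (3*k + 3)·f(k+1) − (1)·f(k) − (k**3 + 5*k**2/3 + k/3 - 2/3) = 0.
From deg A=1, deg B=0, deg C=3: d=2.
Solve for f: f(k) = (k**2 - k - 1)/3 (degree 2 ≤ 2).
So s_k = (B(k−1)f/C)·t_k = ((k**2 - k - 1)/(3*k**3 + 5*k**2 + k - 2))·t_k = 3**k*(-k**2 + k + 1)*factorial(k).
Verify: -3**k*(3*k**3 + 5*k**2 + k - 2)*factorial(k) matches t_k.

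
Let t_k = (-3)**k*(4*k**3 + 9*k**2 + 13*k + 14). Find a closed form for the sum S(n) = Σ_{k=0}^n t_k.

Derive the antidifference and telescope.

S(n) = 3*(-3)**n*n**3 + 9*(-3)**n*n**2 + 12*(-3)**n*n + 12*(-3)**n + 2

t_(k+1)/t_k = 3*(-4*k**3 - 21*k**2 - 43*k - 40)/(4*k**3 + 9*k**2 + 13*k + 14).
Factor: A=-3; B=1; C=k**3 + 9*k**2/4 + 13*k/4 + 7/2.
Set up (-3)·f(k+1) − (1)·f(k) − (k**3 + 9*k**2/4 + 13*k/4 + 7/2) = 0.
Degrees (0,0,3) ⇒ d ≤ 3.
A polynomial solution: f(k) = -(k + 1)*(k**2 - k + 2)/4.
So s_k = (B(k−1)f/C)·t_k = (-(k + 1)*(k**2 - k + 2)/(4*k**3 + 9*k**2 + 13*k + 14))·t_k = (-3)**k*(-k**3 - k - 2).
Check: Δs_k = (-3)**k*(k**3 + 4*k + 3*(k + 1)**3 + 11). ✓
s_(n+1) = 3*(-3)**n*(n**3 + 3*n**2 + 4*n + 4) and s_(0) = -2, so S(n) = 3*(-3)**n*n**3 + 9*(-3)**n*n**2 + 12*(-3)**n*n + 12*(-3)**n + 2.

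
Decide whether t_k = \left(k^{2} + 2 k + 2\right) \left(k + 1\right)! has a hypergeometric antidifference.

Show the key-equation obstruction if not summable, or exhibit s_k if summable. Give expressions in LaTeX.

Step 1: r(k) = (k + 2)*(2*k + (k + 1)**2 + 4)/(k**2 + 2*k + 2).
Normal form (A,B,C) = (k + 2, 1, k**2 + 2*k + 2).
f must satisfy (k + 2)·f(k+1) − (1)·f(k) = k**2 + 2*k + 2.
deg f ≤ 1 (via 1,0,2).
Solving with deg f ≤ 1: f(k) = k.
Certificate R = B(k−1)f/C = k/(k**2 + 2*k + 2) gives s_k = k*factorial(k + 1).
Verify: (k**2 + 2*k + 2)*factorial(k + 1) matches t_k.

Yes. s_k = k \left(k + 1\right)!.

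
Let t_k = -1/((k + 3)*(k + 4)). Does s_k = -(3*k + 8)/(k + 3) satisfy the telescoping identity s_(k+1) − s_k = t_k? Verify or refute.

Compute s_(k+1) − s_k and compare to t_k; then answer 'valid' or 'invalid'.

s_(k+1) = (-3*k - 11)/(k + 4)
s_(k+1) − s_k = -1/(k**2 + 7*k + 12)
(s_(k+1) − s_k) − t_k = 0

Valid: the claim telescopes to t_k.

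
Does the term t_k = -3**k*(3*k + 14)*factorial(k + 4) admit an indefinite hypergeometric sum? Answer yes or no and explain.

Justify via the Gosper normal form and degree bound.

Yes. s_k = -3**k*factorial(k + 4).

Compute t_(k+1)/t_k: get 3*(k + 5)*(3*k + 17)/(3*k + 14).
So A=3*k + 15 and B=1, with C=k + 14/3.
Key eq: (3*k + 15)·f(k+1) = (1)·f(k) + (k + 14/3).
Bound: deg f ≤ 0.
Solving with deg f ≤ 0: f(k) = 1/3.
R(k) = B(k−1)·f(k)/C(k) = 1/(3*k + 14); s_k = R·t_k = -3**k*factorial(k + 4).
s_(k+1) − s_k = -3**k*(3*k + 14)*factorial(k + 4) = t_k.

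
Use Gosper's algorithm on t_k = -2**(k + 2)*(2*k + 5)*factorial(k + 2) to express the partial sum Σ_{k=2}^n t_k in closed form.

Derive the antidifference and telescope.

S(n) = -8*2**n*factorial(n + 3) + 384

r(k) = 2*(k + 3)*(2*k + 7)/(2*k + 5) after simplifying.
Take A(k)=2*k + 6, B(k)=1, C(k)=k + 5/2.
Solve (2*k + 6)·f(k+1) − (1)·f(k) = k + 5/2.
From deg A=1, deg B=0, deg C=1: d=0.
Solve for f: f(k) = 1/2 (degree 0 ≤ 0).
R(k) = B(k−1)·f(k)/C(k) = 1/(2*k + 5); s_k = R·t_k = -2**(k + 2)*factorial(k + 2).
s_(k+1) − s_k = -2**(k + 2)*(2*k + 5)*factorial(k + 2) = t_k.
Evaluate: s_(n+1) = -2**(n + 3)*factorial(n + 3); subtract s_(2) = -384 ⇒ S(n) = -8*2**n*factorial(n + 3) + 384.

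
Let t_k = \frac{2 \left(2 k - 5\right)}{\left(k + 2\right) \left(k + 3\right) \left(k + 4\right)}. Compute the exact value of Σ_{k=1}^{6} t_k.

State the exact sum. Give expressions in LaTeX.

Σ = -1/20

Step 1: r(k) = (k + 2)*(2*k - 3)/((k + 5)*(2*k - 5)).
Take A(k)=k + 2, B(k)=k + 5, C(k)=k - 5/2.
Solve (k + 2)·f(k+1) − (k + 4)·f(k) = k - 5/2.
Degrees (1,1,1) ⇒ d ≤ 2.
Match coefficients ⇒ f(k) = -k*(k + 29)/24.
Get s_k = R·t_k = k*(-k - 29)/(6*(k + 2)*(k + 3)) with R(k) = B(k−1)f(k)/C(k) = -k*(k + 4)*(k + 29)/(12*(2*k - 5)).
Verify: 2*(2*k - 5)/(k**3 + 9*k**2 + 26*k + 24) matches t_k.
Σ_(k=1)^(6) t_k = s_(7) − s_(1) = -7/15 − (-5/12) = -1/20.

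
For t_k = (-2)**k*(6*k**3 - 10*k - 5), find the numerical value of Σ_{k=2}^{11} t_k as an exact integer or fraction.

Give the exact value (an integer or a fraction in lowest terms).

Step 1: r(k) = 2*(-10*k + 6*(k + 1)**3 - 15)/(-6*k**3 + 10*k + 5).
A = -2, B = 1, C = k**3 - 5*k/3 - 5/6.
f must satisfy (-2)·f(k+1) − (1)·f(k) = k**3 - 5*k/3 - 5/6.
deg f ≤ 3 (via 0,0,3).
A polynomial solution: f(k) = -(2*k**3 - 4*k**2 - 2*k + 1)/6.
R(k) = B(k−1)·f(k)/C(k) = -(2*k**3 - 4*k**2 - 2*k + 1)/(6*k**3 - 10*k - 5); s_k = R·t_k = (-2)**k*(-2*k**3 + 4*k**2 + 2*k - 1).
Check: Δs_k = (-2)**k*(6*k**3 - 10*k - 5). ✓
Telescoping: Σ = s_(12) − s_(2) = -11702272 − (12) = -11702284.

Σ = -11702284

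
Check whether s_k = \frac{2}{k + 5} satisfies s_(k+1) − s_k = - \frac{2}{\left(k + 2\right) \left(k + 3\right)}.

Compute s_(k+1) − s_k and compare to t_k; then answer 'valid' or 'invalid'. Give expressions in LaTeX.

s_(k+1) = 2/(k + 6)
s_(k+1) − s_k = -2/((k + 5)*(k + 6))
(s_(k+1) − s_k) − t_k = 12*(k + 4)/(k**4 + 16*k**3 + 91*k**2 + 216*k + 180)

Invalid: residual \frac{12 \left(k + 4\right)}{k^{4} + 16 k^{3} + 91 k^{2} + 216 k + 180} ≠ 0.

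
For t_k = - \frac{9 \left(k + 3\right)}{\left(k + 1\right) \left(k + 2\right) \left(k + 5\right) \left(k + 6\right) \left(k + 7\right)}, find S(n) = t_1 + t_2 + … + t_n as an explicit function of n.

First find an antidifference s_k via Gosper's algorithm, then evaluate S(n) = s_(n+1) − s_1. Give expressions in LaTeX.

The ratio is (k + 1)*(k + 4)*(k + 5)/((k + 3)**2*(k + 8)).
So A=k + 1 and B=k + 8, with C=k**3 + 10*k**2 + 33*k + 36.
Key eq: (k + 1)·f(k+1) = (k + 7)·f(k) + (k**3 + 10*k**2 + 33*k + 36).
From deg A=1, deg B=1, deg C=3: d=6.
Solving with deg f ≤ 6: f(k) = k*(k + 2)*(k + 3)*(k + 4)*(k**2 + 12*k + 41)/90.
So s_k = (B(k−1)f/C)·t_k = (k*(k + 2)*(k + 7)*(k**2 + 12*k + 41)/(90*(k + 3)))·t_k = k*(-k**2 - 12*k - 41)/(10*(k**3 + 12*k**2 + 41*k + 30)).
Verify: 9*(-k - 3)/(k**5 + 21*k**4 + 163*k**3 + 567*k**2 + 844*k + 420) matches t_k.
s_(n+1) = (-n**3 - 15*n**2 - 68*n - 54)/(10*(n**3 + 15*n**2 + 68*n + 84)) and s_(1) = -9/140, so S(n) = n*(-n**2 - 15*n - 68)/(28*(n**3 + 15*n**2 + 68*n + 84)).

S(n) = \frac{n \left(- n^{2} - 15 n - 68\right)}{28 \left(n^{3} + 15 n^{2} + 68 n + 84\right)}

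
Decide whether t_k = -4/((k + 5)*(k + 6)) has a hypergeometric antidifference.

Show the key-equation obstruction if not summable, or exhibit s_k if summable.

r(k) = (k + 5)/(k + 7) after simplifying.
Take A(k)=k + 5, B(k)=k + 7, C(k)=1.
f must satisfy (k + 5)·f(k+1) − (k + 6)·f(k) = 1.
d = 1 from the (1,1,0) case.
Solving with deg f ≤ 1: f(k) = k/5.
So s_k = (B(k−1)f/C)·t_k = (k*(k + 6)/5)·t_k = -4*k/(5*k + 25).
Δs = -4/(k**2 + 11*k + 30), as required.

Yes. s_k = -4*k/(5*k + 25).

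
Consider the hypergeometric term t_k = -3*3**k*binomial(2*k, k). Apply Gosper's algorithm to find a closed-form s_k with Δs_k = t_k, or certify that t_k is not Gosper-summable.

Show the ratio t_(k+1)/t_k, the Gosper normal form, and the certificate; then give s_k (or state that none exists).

none — t_k is not Gosper-summable

Ratio r(k) = 6*(2*k + 1)/(k + 1).
A = 12*k + 6, B = k + 1, C = 1.
Set up (12*k + 6)·f(k+1) − (k)·f(k) − (1) = 0.
d = -1 from the (1,1,0) case.
d = -1 < 0 ⇒ no nonzero polynomial f; not summable.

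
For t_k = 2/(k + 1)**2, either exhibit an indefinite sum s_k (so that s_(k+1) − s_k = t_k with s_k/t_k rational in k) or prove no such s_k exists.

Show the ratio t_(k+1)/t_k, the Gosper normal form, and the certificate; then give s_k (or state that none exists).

no hypergeometric antidifference exists

Ratio r(k) = (k + 1)**2/(k + 2)**2.
Gosper form: A/B · C(k+1)/C(k) with A=k**2 + 2*k + 1, B=k**2 + 4*k + 4, C=1.
Solve (k**2 + 2*k + 1)·f(k+1) − (k**2 + 2*k + 1)·f(k) = 1.
Degrees (2,2,0) ⇒ d ≤ 0.
Generic f = c0 gives residual -1; -1 = 0 cannot hold, so t_k is not Gosper-summable.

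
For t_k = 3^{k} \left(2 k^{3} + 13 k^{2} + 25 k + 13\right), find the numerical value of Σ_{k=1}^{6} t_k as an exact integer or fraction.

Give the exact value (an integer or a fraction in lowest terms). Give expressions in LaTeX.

The ratio is 3*(2*k**3 + 19*k**2 + 57*k + 53)/(2*k**3 + 13*k**2 + 25*k + 13).
Factor: A=3; B=1; C=k**3 + 13*k**2/2 + 25*k/2 + 13/2.
Need (3)·f(k+1) − (1)·f(k) = k**3 + 13*k**2/2 + 25*k/2 + 13/2.
deg f ≤ 3 (via 0,0,3).
Coefficient equations give f(k) = (k**3 + 2*k**2 + 2*k - 1)/2.
Certificate R = B(k−1)f/C = (k**3 + 2*k**2 + 2*k - 1)/(2*k**3 + 13*k**2 + 25*k + 13) gives s_k = 3**k*(k**3 + 2*k**2 + 2*k - 1).
Δs = 3**k*(2*k**3 + 13*k**2 + 25*k + 13), as required.
Sum = s_(7) − s_(1); s_(7) = 992898, s_(1) = 12 ⇒ 992886.

Σ = 992886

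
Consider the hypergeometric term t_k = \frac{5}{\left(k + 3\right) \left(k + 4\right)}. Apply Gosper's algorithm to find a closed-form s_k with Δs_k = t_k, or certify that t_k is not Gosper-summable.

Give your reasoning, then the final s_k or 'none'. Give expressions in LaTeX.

s_k = \frac{5 k}{3 \left(k + 3\right)}

Compute t_(k+1)/t_k: get (k + 3)/(k + 5).
Gosper form: A/B · C(k+1)/C(k) with A=k + 3, B=k + 5, C=1.
f must satisfy (k + 3)·f(k+1) − (k + 4)·f(k) = 1.
d = 1 from the (1,1,0) case.
A polynomial solution: f(k) = k/3.
R(k) = B(k−1)·f(k)/C(k) = k*(k + 4)/3; s_k = R·t_k = 5*k/(3*(k + 3)).
s_(k+1) − s_k = 5/(k**2 + 7*k + 12) = t_k.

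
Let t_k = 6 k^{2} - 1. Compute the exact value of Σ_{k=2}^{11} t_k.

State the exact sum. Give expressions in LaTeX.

Σ = 3020

Compute t_(k+1)/t_k: get (6*(k + 1)**2 - 1)/(6*k**2 - 1).
Factor: A=1; B=1; C=k**2 - 1/6.
Need (1)·f(k+1) − (1)·f(k) = k**2 - 1/6.
deg f ≤ 3 (via 0,0,2).
Solving with deg f ≤ 3: f(k) = k**2*(2*k - 3)/6.
Certificate R = B(k−1)f/C = k**2*(2*k - 3)/(6*k**2 - 1) gives s_k = k**2*(2*k - 3).
Δs = 6*k**2 - 1, as required.
Telescoping: Σ = s_(12) − s_(2) = 3024 − (4) = 3020.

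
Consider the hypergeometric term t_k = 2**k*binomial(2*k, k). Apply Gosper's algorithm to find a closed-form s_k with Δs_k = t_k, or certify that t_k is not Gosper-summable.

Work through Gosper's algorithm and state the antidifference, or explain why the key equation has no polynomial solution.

t_(k+1)/t_k = 4*(2*k + 1)/(k + 1).
Factor: A=8*k + 4; B=k + 1; C=1.
Need (8*k + 4)·f(k+1) − (k)·f(k) = 1.
Degrees (1,1,0) ⇒ d ≤ -1.
deg f ≤ -1 is impossible — no certificate.

not Gosper-summable; s_k does not exist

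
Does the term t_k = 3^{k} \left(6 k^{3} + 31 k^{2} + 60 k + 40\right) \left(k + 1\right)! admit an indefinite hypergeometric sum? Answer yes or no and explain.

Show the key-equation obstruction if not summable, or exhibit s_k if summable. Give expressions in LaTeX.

Yes. s_k = 3^{k} \left(2 k^{2} + 3 k + 2\right) \left(k + 1\right)!.

r(k) = 3*(6*k**4 + 61*k**3 + 238*k**2 + 417*k + 274)/(6*k**3 + 31*k**2 + 60*k + 40) after simplifying.
Normal form (A,B,C) = (3*k + 6, 1, k**3 + 31*k**2/6 + 10*k + 20/3).
Set up (3*k + 6)·f(k+1) − (1)·f(k) − (k**3 + 31*k**2/6 + 10*k + 20/3) = 0.
Bound: deg f ≤ 2.
Solve for f: f(k) = (2*k**2 + 3*k + 2)/6 (degree 2 ≤ 2).
Certificate R = B(k−1)f/C = (2*k**2 + 3*k + 2)/(6*k**3 + 31*k**2 + 60*k + 40) gives s_k = 3**k*(2*k**2 + 3*k + 2)*factorial(k + 1).
Check: Δs_k = 3**k*(6*k**3 + 31*k**2 + 60*k + 40)*factorial(k + 1). ✓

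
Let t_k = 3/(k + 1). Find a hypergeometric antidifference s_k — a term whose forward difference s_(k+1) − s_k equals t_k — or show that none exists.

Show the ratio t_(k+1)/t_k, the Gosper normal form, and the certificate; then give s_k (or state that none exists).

none — t_k is not Gosper-summable

Step 1: r(k) = (k + 1)/(k + 2).
Gosper form: A/B · C(k+1)/C(k) with A=k + 1, B=k + 2, C=1.
Set up (k + 1)·f(k+1) − (k + 1)·f(k) − (1) = 0.
Degrees (1,1,0) ⇒ d ≤ 0.
f = c0 ⇒ A·f(k+1) − B(k−1)·f(k) − C = -1. The system {-1 = 0} is inconsistent; no antidifference.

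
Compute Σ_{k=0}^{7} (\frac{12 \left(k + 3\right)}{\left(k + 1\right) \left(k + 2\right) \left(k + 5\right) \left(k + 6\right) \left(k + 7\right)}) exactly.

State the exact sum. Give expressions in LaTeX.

t_(k+1)/t_k = (k + 1)*(k + 4)*(k + 5)/((k + 3)**2*(k + 8)).
Take A(k)=k + 1, B(k)=k + 8, C(k)=k**3 + 10*k**2 + 33*k + 36.
Key eq: (k + 1)·f(k+1) = (k + 7)·f(k) + (k**3 + 10*k**2 + 33*k + 36).
Bound: deg f ≤ 6.
Solve for f: f(k) = k*(k + 2)*(k + 3)*(k + 4)*(k**2 + 12*k + 41)/90 (degree 6 ≤ 6).
R(k) = B(k−1)·f(k)/C(k) = k*(k + 2)*(k + 7)*(k**2 + 12*k + 41)/(90*(k + 3)); s_k = R·t_k = 2*k*(k**2 + 12*k + 41)/(15*(k**3 + 12*k**2 + 41*k + 30)).
s_(k+1) − s_k = 12*(k + 3)/(k**5 + 21*k**4 + 163*k**3 + 567*k**2 + 844*k + 420) = t_k.
Σ_(k=0)^(7) t_k = s_(8) − s_(0) = 536/4095 − (0) = 536/4095.

Σ = 536/4095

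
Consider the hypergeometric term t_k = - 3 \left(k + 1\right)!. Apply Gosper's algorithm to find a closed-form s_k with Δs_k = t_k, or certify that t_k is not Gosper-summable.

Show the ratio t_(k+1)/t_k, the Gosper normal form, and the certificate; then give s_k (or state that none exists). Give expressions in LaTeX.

none — t_k is not Gosper-summable

The ratio is k + 2.
A = k + 2, B = 1, C = 1.
Solve (k + 2)·f(k+1) − (1)·f(k) = 1.
From deg A=1, deg B=0, deg C=0: d=-1.
Negative degree bound (-1): no f exists, t_k not Gosper-summable.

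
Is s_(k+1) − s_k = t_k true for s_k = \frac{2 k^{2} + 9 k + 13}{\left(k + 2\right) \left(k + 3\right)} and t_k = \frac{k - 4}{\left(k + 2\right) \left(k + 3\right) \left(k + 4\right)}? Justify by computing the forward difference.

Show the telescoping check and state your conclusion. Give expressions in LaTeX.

s_(k+1) = (9*k + 2*(k + 1)**2 + 22)/((k + 3)*(k + 4))
s_(k+1) − s_k = (k - 4)/(k**3 + 9*k**2 + 26*k + 24)
(s_(k+1) − s_k) − t_k = 0

valid; difference matches t_k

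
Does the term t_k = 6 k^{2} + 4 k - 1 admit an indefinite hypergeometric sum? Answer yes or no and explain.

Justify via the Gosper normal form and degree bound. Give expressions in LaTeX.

Yes. s_k = k \left(2 k^{2} - k - 2\right).

r(k) = (6*k**2 + 16*k + 9)/(6*k**2 + 4*k - 1) after simplifying.
Take A(k)=1, B(k)=1, C(k)=k**2 + 2*k/3 - 1/6.
Solve (1)·f(k+1) − (1)·f(k) = k**2 + 2*k/3 - 1/6.
deg f ≤ 3 (via 0,0,2).
Match coefficients ⇒ f(k) = k*(2*k**2 - k - 2)/6.
Certificate R = B(k−1)f/C = k*(2*k**2 - k - 2)/(6*k**2 + 4*k - 1) gives s_k = k*(2*k**2 - k - 2).
Check: Δs_k = 6*k**2 + 4*k - 1. ✓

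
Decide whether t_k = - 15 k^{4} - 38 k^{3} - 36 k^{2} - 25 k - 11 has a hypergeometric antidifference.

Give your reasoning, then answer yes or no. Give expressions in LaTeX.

The ratio is (15*k**4 + 98*k**3 + 240*k**2 + 271*k + 125)/(15*k**4 + 38*k**3 + 36*k**2 + 25*k + 11).
Normal form (A,B,C) = (1, 1, k**4 + 38*k**3/15 + 12*k**2/5 + 5*k/3 + 11/15).
Set up (1)·f(k+1) − (1)·f(k) − (k**4 + 38*k**3/15 + 12*k**2/5 + 5*k/3 + 11/15) = 0.
Degrees (0,0,4) ⇒ d ≤ 5.
A polynomial solution: f(k) = k*(3*k**4 + 2*k**3 - 2*k**2 + 4*k + 4)/15.
Get s_k = R·t_k = k*(-3*k**4 - 2*k**3 + 2*k**2 - 4*k - 4) with R(k) = B(k−1)f(k)/C(k) = k*(3*k**4 + 2*k**3 - 2*k**2 + 4*k + 4)/(15*k**4 + 38*k**3 + 36*k**2 + 25*k + 11).
Verify: -15*k**4 - 38*k**3 - 36*k**2 - 25*k - 11 matches t_k.

Yes. s_k = k \left(- 3 k^{4} - 2 k^{3} + 2 k^{2} - 4 k - 4\right).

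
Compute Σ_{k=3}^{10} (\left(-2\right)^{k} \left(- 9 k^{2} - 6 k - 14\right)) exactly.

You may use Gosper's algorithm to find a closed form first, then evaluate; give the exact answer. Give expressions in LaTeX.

Σ = -706360

Ratio r(k) = 2*(-9*k**2 - 24*k - 29)/(9*k**2 + 6*k + 14).
Normal form (A,B,C) = (-2, 1, k**2 + 2*k/3 + 14/9).
Set up (-2)·f(k+1) − (1)·f(k) − (k**2 + 2*k/3 + 14/9) = 0.
Degrees (0,0,2) ⇒ d ≤ 2.
Match coefficients ⇒ f(k) = -(3*k**2 - 2*k + 4)/9.
Then R = B(k−1)f/C = -(3*k**2 - 2*k + 4)/(9*k**2 + 6*k + 14), so s_k = R(k)·t_k = (-2)**k*(3*k**2 - 2*k + 4).
s_(k+1) − s_k = (-2)**k*(-9*k**2 - 6*k - 14) = t_k.
Telescoping: Σ = s_(11) − s_(3) = -706560 − (-200) = -706360.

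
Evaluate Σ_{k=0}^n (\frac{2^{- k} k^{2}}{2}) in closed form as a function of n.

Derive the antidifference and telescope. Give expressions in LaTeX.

S(n) = \frac{2^{- n} \left(6 \cdot 2^{n} - n^{2} - 4 n - 6\right)}{2}

Ratio r(k) = (k + 1)**2/(2*k**2).
Take A(k)=1/2, B(k)=1, C(k)=k**2.
Need (1/2)·f(k+1) − (1)·f(k) = k**2.
From deg A=0, deg B=0, deg C=2: d=2.
Solving with deg f ≤ 2: f(k) = -2*(k**2 + 2*k + 3).
Get s_k = R·t_k = (-k**2 - 2*k - 3)/2**k with R(k) = B(k−1)f(k)/C(k) = -2*(k**2 + 2*k + 3)/k**2.
Verify: k**2/(2*2**k) matches t_k.
s_(n+1) = 2**(-n - 1)*(-n**2 - 4*n - 6) and s_(0) = -3, so S(n) = (6*2**n - n**2 - 4*n - 6)/(2*2**n).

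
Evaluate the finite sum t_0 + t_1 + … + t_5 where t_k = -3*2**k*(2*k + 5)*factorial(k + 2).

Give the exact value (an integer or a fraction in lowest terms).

Σ = -7741434

Ratio r(k) = 2*(k + 3)*(2*k + 7)/(2*k + 5).
Gosper form: A/B · C(k+1)/C(k) with A=2*k + 6, B=1, C=k + 5/2.
Set up (2*k + 6)·f(k+1) − (1)·f(k) − (k + 5/2) = 0.
Degrees (1,0,1) ⇒ d ≤ 0.
Coefficient equations give f(k) = 1/2.
Certificate R = B(k−1)f/C = 1/(2*k + 5) gives s_k = -3*2**k*factorial(k + 2).
Check: Δs_k = -3*2**k*(2*k + 5)*factorial(k + 2). ✓
Evaluate s at k=6 and k=0: -7741440 and -6; difference -7741434.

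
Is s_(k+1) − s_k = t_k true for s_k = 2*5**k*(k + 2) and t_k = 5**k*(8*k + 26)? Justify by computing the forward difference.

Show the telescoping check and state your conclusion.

Valid: the claim telescopes to t_k.

s_(k+1) = 10*5**k*(k + 3)
s_(k+1) − s_k = 5**k*(8*k + 26)
(s_(k+1) − s_k) − t_k = 0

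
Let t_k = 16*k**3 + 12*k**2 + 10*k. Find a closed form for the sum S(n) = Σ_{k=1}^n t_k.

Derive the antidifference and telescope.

S(n) = n*(4*n**3 + 12*n**2 + 15*n + 7)

r(k) = (8*k**3 + 30*k**2 + 41*k + 19)/(k*(8*k**2 + 6*k + 5)) after simplifying.
A = 1, B = 1, C = k**3 + 3*k**2/4 + 5*k/8.
Set up (1)·f(k+1) − (1)·f(k) − (k**3 + 3*k**2/4 + 5*k/8) = 0.
d = 4 from the (0,0,3) case.
Solving with deg f ≤ 4: f(k) = k*(k - 1)*(4*k**2 + 3)/16.
R(k) = B(k−1)·f(k)/C(k) = (k - 1)*(4*k**2 + 3)/(2*(8*k**2 + 6*k + 5)); s_k = R·t_k = k*(4*k**3 - 4*k**2 + 3*k - 3).
Δs = 2*k*(8*k**2 + 6*k + 5), as required.
Telescope: S(n) = s_(n+1) − s_(1) = n*(4*n**3 + 12*n**2 + 15*n + 7) − (0) = n*(4*n**3 + 12*n**2 + 15*n + 7).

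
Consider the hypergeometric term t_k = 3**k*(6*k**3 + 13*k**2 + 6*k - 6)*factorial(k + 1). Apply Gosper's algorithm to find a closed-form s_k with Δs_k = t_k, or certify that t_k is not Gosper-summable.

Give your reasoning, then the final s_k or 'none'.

s_k = 3**k*k*(2*k - 3)*factorial(k + 1)

r(k) = 3*(6*k**4 + 43*k**3 + 112*k**2 + 119*k + 38)/(6*k**3 + 13*k**2 + 6*k - 6) after simplifying.
Normal form (A,B,C) = (3*k + 6, 1, k**3 + 13*k**2/6 + k - 1).
Key eq: (3*k + 6)·f(k+1) = (1)·f(k) + (k**3 + 13*k**2/6 + k - 1).
Degrees (1,0,3) ⇒ d ≤ 2.
Solving with deg f ≤ 2: f(k) = k*(2*k - 3)/6.
R(k) = B(k−1)·f(k)/C(k) = k*(2*k - 3)/(6*k**3 + 13*k**2 + 6*k - 6); s_k = R·t_k = 3**k*k*(2*k - 3)*factorial(k + 1).
Δs = 3**k*(6*k**3 + 13*k**2 + 6*k - 6)*factorial(k + 1), as required.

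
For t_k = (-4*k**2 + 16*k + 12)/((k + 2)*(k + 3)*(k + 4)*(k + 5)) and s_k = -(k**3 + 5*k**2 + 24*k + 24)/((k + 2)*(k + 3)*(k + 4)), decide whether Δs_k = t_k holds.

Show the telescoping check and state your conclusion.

valid (s_(k+1) − s_k reduces to t_k)

s_(k+1) = (-24*k - (k + 1)**3 - 5*(k + 1)**2 - 48)/((k + 3)*(k + 4)*(k + 5))
s_(k+1) − s_k = 4*(-k**2 + 4*k + 3)/(k**4 + 14*k**3 + 71*k**2 + 154*k + 120)
(s_(k+1) − s_k) − t_k = 0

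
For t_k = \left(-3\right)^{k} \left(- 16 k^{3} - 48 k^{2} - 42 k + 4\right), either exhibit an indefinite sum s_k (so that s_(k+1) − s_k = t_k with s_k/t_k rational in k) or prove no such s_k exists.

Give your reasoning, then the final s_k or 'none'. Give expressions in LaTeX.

s_k = \left(-3\right)^{k} \left(4 k^{3} + 3 k^{2} - 3 k - 4\right)

Ratio r(k) = 3*(-8*k**3 - 48*k**2 - 93*k - 51)/(8*k**3 + 24*k**2 + 21*k - 2).
Gosper form: A/B · C(k+1)/C(k) with A=-3, B=1, C=k**3 + 3*k**2 + 21*k/8 - 1/4.
Need (-3)·f(k+1) − (1)·f(k) = k**3 + 3*k**2 + 21*k/8 - 1/4.
deg f ≤ 3 (via 0,0,3).
Solve for f: f(k) = -(k - 1)*(4*k**2 + 7*k + 4)/16 (degree 3 ≤ 3).
Get s_k = R·t_k = (-3)**k*(4*k**3 + 3*k**2 - 3*k - 4) with R(k) = B(k−1)f(k)/C(k) = -(k - 1)*(4*k**2 + 7*k + 4)/(2*(8*k**3 + 24*k**2 + 21*k - 2)).
Verify: (-3)**k*(-16*k**3 - 48*k**2 - 42*k + 4) matches t_k.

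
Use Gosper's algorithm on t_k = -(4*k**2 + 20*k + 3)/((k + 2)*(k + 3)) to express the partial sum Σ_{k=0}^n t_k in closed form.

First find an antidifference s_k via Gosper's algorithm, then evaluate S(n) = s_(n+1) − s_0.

S(n) = (-8*n**2 - 11*n - 3)/(2*(n + 3))

Step 1: r(k) = (k + 2)*(20*k + 4*(k + 1)**2 + 23)/((k + 4)*(4*k**2 + 20*k + 3)).
Gosper form: A/B · C(k+1)/C(k) with A=k + 2, B=k + 4, C=k**2 + 5*k + 3/4.
Set up (k + 2)·f(k+1) − (k + 3)·f(k) − (k**2 + 5*k + 3/4) = 0.
From deg A=1, deg B=1, deg C=2: d=2.
Coefficient equations give f(k) = k*(8*k - 5)/8.
So s_k = (B(k−1)f/C)·t_k = (k*(k + 3)*(8*k - 5)/(2*(4*k**2 + 20*k + 3)))·t_k = k*(5 - 8*k)/(2*(k + 2)).
Check: Δs_k = (-4*k**2 - 20*k - 3)/(k**2 + 5*k + 6). ✓
Σ_(k=0)^n t_k = s_(n+1) − s_(0) = ((-8*n**2 - 11*n - 3)/(2*(n + 3))) − (0), i.e. (-8*n**2 - 11*n - 3)/(2*(n + 3)).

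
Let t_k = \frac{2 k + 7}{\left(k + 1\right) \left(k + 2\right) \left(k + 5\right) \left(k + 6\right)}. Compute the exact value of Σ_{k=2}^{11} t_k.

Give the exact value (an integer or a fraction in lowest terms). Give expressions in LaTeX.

The ratio is (k + 1)*(k + 5)*(2*k + 9)/((k + 3)*(k + 7)*(2*k + 7)).
Take A(k)=k + 1, B(k)=k + 7, C(k)=k**3 + 21*k**2/2 + 73*k/2 + 42.
Key eq: (k + 1)·f(k+1) = (k + 6)·f(k) + (k**3 + 21*k**2/2 + 73*k/2 + 42).
Bound: deg f ≤ 5.
Solve for f: f(k) = k*(k + 2)*(k + 3)*(k + 4)*(k + 6)/10 (degree 5 ≤ 5).
Certificate R = B(k−1)f/C = k*(k + 2)*(k + 6)**2/(5*(2*k + 7)) gives s_k = k*(k + 6)/(5*(k**2 + 6*k + 5)).
s_(k+1) − s_k = (2*k + 7)/(k**4 + 14*k**3 + 65*k**2 + 112*k + 60) = t_k.
Σ_(k=2)^(11) t_k = s_(12) − s_(2) = 216/1105 − (16/105) = 200/4641.

Σ = 200/4641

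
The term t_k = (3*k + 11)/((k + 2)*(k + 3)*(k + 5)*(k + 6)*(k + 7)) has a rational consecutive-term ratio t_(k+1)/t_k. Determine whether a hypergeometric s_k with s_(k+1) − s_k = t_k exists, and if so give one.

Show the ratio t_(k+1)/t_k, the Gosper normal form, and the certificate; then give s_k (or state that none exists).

Compute t_(k+1)/t_k: get (k + 2)*(k + 5)*(3*k + 14)/((k + 4)*(k + 8)*(3*k + 11)).
Take A(k)=k + 2, B(k)=k + 8, C(k)=k**2 + 23*k/3 + 44/3.
f must satisfy (k + 2)·f(k+1) − (k + 7)·f(k) = k**2 + 23*k/3 + 44/3.
deg f ≤ 5 (via 1,1,2).
Solving with deg f ≤ 5: f(k) = k*(k + 3)*(k + 4)*(k**2 + 13*k + 52)/180.
Get s_k = R·t_k = k*(k**2 + 13*k + 52)/(60*(k**3 + 13*k**2 + 52*k + 60)) with R(k) = B(k−1)f(k)/C(k) = k*(k + 3)*(k + 7)*(k**2 + 13*k + 52)/(60*(3*k + 11)).
Check: Δs_k = (3*k + 11)/(k**5 + 23*k**4 + 203*k**3 + 853*k**2 + 1692*k + 1260). ✓

s_k = k*(k**2 + 13*k + 52)/(60*(k**3 + 13*k**2 + 52*k + 60))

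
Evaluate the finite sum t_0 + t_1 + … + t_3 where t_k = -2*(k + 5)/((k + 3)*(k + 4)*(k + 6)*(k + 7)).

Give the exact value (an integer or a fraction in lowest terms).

Σ = -13/315

Step 1: r(k) = (k + 3)*(k + 6)**2/((k + 5)**2*(k + 8)).
A = k + 3, B = k + 8, C = k**2 + 10*k + 25.
f must satisfy (k + 3)·f(k+1) − (k + 7)·f(k) = k**2 + 10*k + 25.
Bound: deg f ≤ 4.
Coefficient equations give f(k) = k*(k + 4)*(k + 5)*(k + 9)/36.
Get s_k = R·t_k = k*(-k - 9)/(18*(k**2 + 9*k + 18)) with R(k) = B(k−1)f(k)/C(k) = k*(k + 4)*(k + 7)*(k + 9)/(36*(k + 5)).
Check: Δs_k = 2*(-k - 5)/(k**4 + 20*k**3 + 145*k**2 + 450*k + 504). ✓
Telescoping: Σ = s_(4) − s_(0) = -13/315 − (0) = -13/315.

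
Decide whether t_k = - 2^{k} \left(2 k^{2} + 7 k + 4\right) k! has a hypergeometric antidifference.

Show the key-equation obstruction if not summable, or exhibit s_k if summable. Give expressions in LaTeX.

Compute t_(k+1)/t_k: get 2*(2*k**3 + 13*k**2 + 24*k + 13)/(2*k**2 + 7*k + 4).
So A=2*k + 2 and B=1, with C=k**2 + 7*k/2 + 2.
Need (2*k + 2)·f(k+1) − (1)·f(k) = k**2 + 7*k/2 + 2.
Degrees (1,0,2) ⇒ d ≤ 1.
Coefficient equations give f(k) = (k + 2)/2.
Then R = B(k−1)f/C = (k + 2)/(2*k**2 + 7*k + 4), so s_k = R(k)·t_k = -2**k*(k + 2)*factorial(k).
s_(k+1) − s_k = -2**k*(2*k**2 + 7*k + 4)*factorial(k) = t_k.

Yes. s_k = - 2^{k} \left(k + 2\right) k!.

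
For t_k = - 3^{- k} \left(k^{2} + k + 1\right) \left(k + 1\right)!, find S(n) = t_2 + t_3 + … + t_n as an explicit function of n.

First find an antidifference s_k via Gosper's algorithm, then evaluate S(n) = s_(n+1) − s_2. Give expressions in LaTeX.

t_(k+1)/t_k = (k + 2)*(k + (k + 1)**2 + 2)/(3*(k**2 + k + 1)).
Gosper form: A/B · C(k+1)/C(k) with A=k/3 + 2/3, B=1, C=k**2 + k + 1.
Key eq: (k/3 + 2/3)·f(k+1) = (1)·f(k) + (k**2 + k + 1).
deg f ≤ 1 (via 1,0,2).
Match coefficients ⇒ f(k) = 3*(k + 1).
Get s_k = R·t_k = -3**(1 - k)*(k + 1)*factorial(k + 1) with R(k) = B(k−1)f(k)/C(k) = 3*(k + 1)/(k**2 + k + 1).
s_(k+1) − s_k = -(k**2 + k + 1)*factorial(k + 1)/3**k = t_k.
s_(n+1) = -(n + 2)*factorial(n + 2)/3**n and s_(2) = -6, so S(n) = (6*3**n - n**3*factorial(n) - 5*n**2*factorial(n) - 8*n*factorial(n) - 4*factorial(n))/3**n.

S(n) = 3^{- n} \left(6 \cdot 3^{n} - n^{3} n! - 5 n^{2} n! - 8 n n! - 4 n!\right)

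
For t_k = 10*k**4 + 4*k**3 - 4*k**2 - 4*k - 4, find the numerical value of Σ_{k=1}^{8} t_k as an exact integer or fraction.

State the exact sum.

Compute t_(k+1)/t_k: get (5*k**4 + 22*k**3 + 34*k**2 + 20*k + 1)/(5*k**4 + 2*k**3 - 2*k**2 - 2*k - 2).
Factor: A=1; B=1; C=k**4 + 2*k**3/5 - 2*k**2/5 - 2*k/5 - 2/5.
Solve (1)·f(k+1) − (1)·f(k) = k**4 + 2*k**3/5 - 2*k**2/5 - 2*k/5 - 2/5.
deg f ≤ 5 (via 0,0,4).
Solve for f: f(k) = k*(2*k**4 - 4*k**3 + k - 3)/10 (degree 5 ≤ 5).
So s_k = (B(k−1)f/C)·t_k = (k*(2*k**4 - 4*k**3 + k - 3)/(2*(5*k**4 + 2*k**3 - 2*k**2 - 2*k - 2)))·t_k = k*(2*k**4 - 4*k**3 + k - 3).
Verify: 10*k**4 + 4*k**3 - 4*k**2 - 4*k - 4 matches t_k.
Telescoping: Σ = s_(9) − s_(1) = 91908 − (-4) = 91912.

Σ = 91912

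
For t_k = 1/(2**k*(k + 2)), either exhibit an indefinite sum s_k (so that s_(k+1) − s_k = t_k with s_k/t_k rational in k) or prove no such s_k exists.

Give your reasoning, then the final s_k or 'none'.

no hypergeometric antidifference exists

t_(k+1)/t_k = (k + 2)/(2*(k + 3)).
Gosper form: A/B · C(k+1)/C(k) with A=k/2 + 1, B=k + 3, C=1.
f must satisfy (k/2 + 1)·f(k+1) − (k + 2)·f(k) = 1.
Bound: deg f ≤ -1.
deg f ≤ -1 is impossible — no certificate.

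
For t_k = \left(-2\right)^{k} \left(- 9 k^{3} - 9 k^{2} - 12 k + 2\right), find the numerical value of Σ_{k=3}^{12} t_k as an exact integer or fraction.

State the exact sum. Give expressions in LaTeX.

Σ = -50036272

Ratio r(k) = 2*(-9*k**3 - 36*k**2 - 57*k - 28)/(9*k**3 + 9*k**2 + 12*k - 2).
Normal form (A,B,C) = (-2, 1, k**3 + k**2 + 4*k/3 - 2/9).
f must satisfy (-2)·f(k+1) − (1)·f(k) = k**3 + k**2 + 4*k/3 - 2/9.
d = 3 from the (0,0,3) case.
Solving with deg f ≤ 3: f(k) = -(k - 1)*(3*k**2 + 2)/9.
Then R = B(k−1)f/C = -(k - 1)*(3*k**2 + 2)/(9*k**3 + 9*k**2 + 12*k - 2), so s_k = R(k)·t_k = (-2)**k*(3*k**3 - 3*k**2 + 2*k - 2).
Verify: (-2)**k*(-9*k**3 - 9*k**2 - 12*k + 2) matches t_k.
Σ_(k=3)^(12) t_k = s_(13) − s_(3) = -50036736 − (-464) = -50036272.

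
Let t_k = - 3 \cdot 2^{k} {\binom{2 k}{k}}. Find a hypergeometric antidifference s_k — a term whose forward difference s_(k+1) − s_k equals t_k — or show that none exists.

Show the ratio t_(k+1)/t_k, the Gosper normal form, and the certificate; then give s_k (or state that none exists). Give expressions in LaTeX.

Compute t_(k+1)/t_k: get 4*(2*k + 1)/(k + 1).
Gosper form: A/B · C(k+1)/C(k) with A=8*k + 4, B=k + 1, C=1.
Solve (8*k + 4)·f(k+1) − (k)·f(k) = 1.
Bound: deg f ≤ -1.
Bound -1 < 0, so the key equation has no polynomial solution.

none (Gosper's algorithm certifies no s_k)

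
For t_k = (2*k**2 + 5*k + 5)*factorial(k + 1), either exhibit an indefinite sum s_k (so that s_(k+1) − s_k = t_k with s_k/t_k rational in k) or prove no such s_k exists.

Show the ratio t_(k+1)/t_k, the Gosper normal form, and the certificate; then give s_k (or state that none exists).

s_k = (2*k + 1)*factorial(k + 1)

Ratio r(k) = (k + 2)*(5*k + 2*(k + 1)**2 + 10)/(2*k**2 + 5*k + 5).
A = k + 2, B = 1, C = k**2 + 5*k/2 + 5/2.
Set up (k + 2)·f(k+1) − (1)·f(k) − (k**2 + 5*k/2 + 5/2) = 0.
Bound: deg f ≤ 1.
Match coefficients ⇒ f(k) = (2*k + 1)/2.
Then R = B(k−1)f/C = (2*k + 1)/(2*k**2 + 5*k + 5), so s_k = R(k)·t_k = (2*k + 1)*factorial(k + 1).
Verify: (2*k**2 + 5*k + 5)*factorial(k + 1) matches t_k.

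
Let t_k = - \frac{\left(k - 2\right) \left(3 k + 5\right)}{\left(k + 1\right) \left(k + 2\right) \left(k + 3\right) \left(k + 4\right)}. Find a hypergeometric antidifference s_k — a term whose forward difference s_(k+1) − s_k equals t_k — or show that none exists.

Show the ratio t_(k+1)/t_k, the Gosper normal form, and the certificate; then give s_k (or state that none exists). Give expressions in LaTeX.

s_k = \frac{k \left(k^{2} + 24 k + 35\right)}{6 \left(k^{3} + 6 k^{2} + 11 k + 6\right)}

r(k) = (k - 1)*(k + 1)*(3*k + 8)/((k - 2)*(k + 5)*(3*k + 5)) after simplifying.
Take A(k)=k + 1, B(k)=k + 5, C(k)=k**2 - k/3 - 10/3.
Need (k + 1)·f(k+1) − (k + 4)·f(k) = k**2 - k/3 - 10/3.
d = 3 from the (1,1,2) case.
Solve for f: f(k) = -k*(k**2 + 24*k + 35)/18 (degree 3 ≤ 3).
Then R = B(k−1)f/C = -k*(k + 4)*(k**2 + 24*k + 35)/(6*(k - 2)*(3*k + 5)), so s_k = R(k)·t_k = k*(k**2 + 24*k + 35)/(6*(k**3 + 6*k**2 + 11*k + 6)).
Check: Δs_k = (-3*k**2 + k + 10)/(k**4 + 10*k**3 + 35*k**2 + 50*k + 24). ✓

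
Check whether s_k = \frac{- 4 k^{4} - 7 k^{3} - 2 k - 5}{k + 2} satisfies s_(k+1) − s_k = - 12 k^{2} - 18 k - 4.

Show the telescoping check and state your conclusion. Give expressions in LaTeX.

s_(k+1) = (-2*k - 4*(k + 1)**4 - 7*(k + 1)**3 - 7)/(k + 3)
s_(k+1) − s_k = (-12*k**4 - 70*k**3 - 127*k**2 - 85*k - 21)/(k**2 + 5*k + 6)
(s_(k+1) − s_k) − t_k = (8*k**3 + 39*k**2 + 43*k + 3)/(k**2 + 5*k + 6)

Invalid: residual \frac{8 k^{3} + 39 k^{2} + 43 k + 3}{k^{2} + 5 k + 6} ≠ 0.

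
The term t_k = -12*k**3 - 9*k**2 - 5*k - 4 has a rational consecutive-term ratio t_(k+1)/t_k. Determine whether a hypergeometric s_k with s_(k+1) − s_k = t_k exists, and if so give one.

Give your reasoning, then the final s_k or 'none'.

t_(k+1)/t_k = (12*k**3 + 45*k**2 + 59*k + 30)/(12*k**3 + 9*k**2 + 5*k + 4).
So A=1 and B=1, with C=k**3 + 3*k**2/4 + 5*k/12 + 1/3.
Set up (1)·f(k+1) − (1)·f(k) − (k**3 + 3*k**2/4 + 5*k/12 + 1/3) = 0.
Degrees (0,0,3) ⇒ d ≤ 4.
Coefficient equations give f(k) = k*(3*k**3 - 3*k**2 + k + 3)/12.
Get s_k = R·t_k = k*(-3*k**3 + 3*k**2 - k - 3) with R(k) = B(k−1)f(k)/C(k) = k*(3*k**3 - 3*k**2 + k + 3)/(12*k**3 + 9*k**2 + 5*k + 4).
Check: Δs_k = -12*k**3 - 9*k**2 - 5*k - 4. ✓

s_k = k*(-3*k**3 + 3*k**2 - k - 3)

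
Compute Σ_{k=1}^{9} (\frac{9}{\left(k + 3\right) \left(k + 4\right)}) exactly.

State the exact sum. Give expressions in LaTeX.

r(k) = (k + 3)/(k + 5) after simplifying.
A = k + 3, B = k + 5, C = 1.
f must satisfy (k + 3)·f(k+1) − (k + 4)·f(k) = 1.
From deg A=1, deg B=1, deg C=0: d=1.
Match coefficients ⇒ f(k) = k/3.
R(k) = B(k−1)·f(k)/C(k) = k*(k + 4)/3; s_k = R·t_k = 3*k/(k + 3).
Δs = 9/(k**2 + 7*k + 12), as required.
Telescoping: Σ = s_(10) − s_(1) = 30/13 − (3/4) = 81/52.

Σ = 81/52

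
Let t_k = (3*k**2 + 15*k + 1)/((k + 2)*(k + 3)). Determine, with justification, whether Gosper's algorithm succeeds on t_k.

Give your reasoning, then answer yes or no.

The ratio is (k + 2)*(15*k + 3*(k + 1)**2 + 16)/((k + 4)*(3*k**2 + 15*k + 1)).
Factor: A=k + 2; B=k + 4; C=k**2 + 5*k + 1/3.
Need (k + 2)·f(k+1) − (k + 3)·f(k) = k**2 + 5*k + 1/3.
From deg A=1, deg B=1, deg C=2: d=2.
A polynomial solution: f(k) = k*(6*k - 5)/6.
R(k) = B(k−1)·f(k)/C(k) = k*(k + 3)*(6*k - 5)/(2*(3*k**2 + 15*k + 1)); s_k = R·t_k = k*(6*k - 5)/(2*(k + 2)).
s_(k+1) − s_k = (3*k**2 + 15*k + 1)/(k**2 + 5*k + 6) = t_k.

Yes. s_k = k*(6*k - 5)/(2*(k + 2)).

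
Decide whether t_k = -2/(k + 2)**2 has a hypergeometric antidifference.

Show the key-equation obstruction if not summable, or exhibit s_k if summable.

Ratio r(k) = (k + 2)**2/(k + 3)**2.
So A=k**2 + 4*k + 4 and B=k**2 + 6*k + 9, with C=1.
Set up (k**2 + 4*k + 4)·f(k+1) − (k**2 + 4*k + 4)·f(k) − (1) = 0.
Degrees (2,2,0) ⇒ d ≤ 0.
Put f(k) = c0: A·f(k+1) − B(k−1)·f(k) − C = -1; need -1 = 0 — inconsistent ⇒ no f, not summable.

No. Not Gosper-summable.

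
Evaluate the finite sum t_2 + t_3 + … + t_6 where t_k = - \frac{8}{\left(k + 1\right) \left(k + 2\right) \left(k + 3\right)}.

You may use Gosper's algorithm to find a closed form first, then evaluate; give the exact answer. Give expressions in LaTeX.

r(k) = (k + 1)/(k + 4) after simplifying.
So A=k + 1 and B=k + 4, with C=1.
Set up (k + 1)·f(k+1) − (k + 3)·f(k) − (1) = 0.
Bound: deg f ≤ 2.
Solve for f: f(k) = k*(k + 3)/4 (degree 2 ≤ 2).
Certificate R = B(k−1)f/C = k*(k + 3)**2/4 gives s_k = 2*k*(-k - 3)/((k + 1)*(k + 2)).
Verify: -8/(k**3 + 6*k**2 + 11*k + 6) matches t_k.
Sum = s_(7) − s_(2); s_(7) = -35/18, s_(2) = -5/3 ⇒ -5/18.

Σ = -5/18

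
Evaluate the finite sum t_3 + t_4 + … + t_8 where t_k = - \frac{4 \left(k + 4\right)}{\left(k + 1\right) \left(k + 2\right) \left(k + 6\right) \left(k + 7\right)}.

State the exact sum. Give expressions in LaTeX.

Σ = -19/450

Compute t_(k+1)/t_k: get (k + 1)*(k + 5)*(k + 6)/((k + 3)*(k + 4)*(k + 8)).
So A=k + 1 and B=k + 8, with C=k**4 + 16*k**3 + 95*k**2 + 248*k + 240.
Key eq: (k + 1)·f(k+1) = (k + 7)·f(k) + (k**4 + 16*k**3 + 95*k**2 + 248*k + 240).
Bound: deg f ≤ 6.
Solving with deg f ≤ 6: f(k) = k*(k + 2)*(k + 3)*(k + 4)*(k + 5)*(k + 7)/12.
Get s_k = R·t_k = k*(-k - 7)/(3*(k**2 + 7*k + 6)) with R(k) = B(k−1)f(k)/C(k) = k*(k + 2)*(k + 7)**2/(12*(k + 4)).
Verify: 4*(-k - 4)/(k**4 + 16*k**3 + 83*k**2 + 152*k + 84) matches t_k.
Evaluate s at k=9 and k=3: -8/25 and -5/18; difference -19/450.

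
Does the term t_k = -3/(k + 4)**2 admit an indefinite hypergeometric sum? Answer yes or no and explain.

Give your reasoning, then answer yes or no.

r(k) = (k + 4)**2/(k + 5)**2 after simplifying.
A = k**2 + 8*k + 16, B = k**2 + 10*k + 25, C = 1.
Solve (k**2 + 8*k + 16)·f(k+1) − (k**2 + 8*k + 16)·f(k) = 1.
deg f ≤ 0 (via 2,2,0).
f = c0 ⇒ A·f(k+1) − B(k−1)·f(k) − C = -1. The system {-1 = 0} is inconsistent; no antidifference.

No. Not Gosper-summable.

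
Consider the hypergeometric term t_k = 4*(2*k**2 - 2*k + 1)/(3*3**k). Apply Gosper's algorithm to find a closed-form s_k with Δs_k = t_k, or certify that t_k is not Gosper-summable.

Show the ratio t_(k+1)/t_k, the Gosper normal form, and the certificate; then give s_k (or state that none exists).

t_(k+1)/t_k = (2*k**2 + 2*k + 1)/(3*(2*k**2 - 2*k + 1)).
So A=1/3 and B=1, with C=k**2 - k + 1/2.
Set up (1/3)·f(k+1) − (1)·f(k) − (k**2 - k + 1/2) = 0.
From deg A=0, deg B=0, deg C=2: d=2.
Solve for f: f(k) = -3*(k**2 + 1)/2 (degree 2 ≤ 2).
R(k) = B(k−1)·f(k)/C(k) = -3*(k**2 + 1)/(2*k**2 - 2*k + 1); s_k = R·t_k = 4*(-k**2 - 1)/3**k.
Δs = 4*(2*k**2 - 2*k + 1)/(3*3**k), as required.

s_k = 4*(-k**2 - 1)/3**k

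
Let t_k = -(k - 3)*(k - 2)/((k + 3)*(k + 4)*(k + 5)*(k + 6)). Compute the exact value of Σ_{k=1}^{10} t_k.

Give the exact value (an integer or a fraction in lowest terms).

Σ = -1/105

r(k) = (k - 1)*(k + 3)/((k - 3)*(k + 7)) after simplifying.
So A=k + 3 and B=k + 7, with C=k**2 - 5*k + 6.
Need (k + 3)·f(k+1) − (k + 6)·f(k) = k**2 - 5*k + 6.
Bound: deg f ≤ 3.
A polynomial solution: f(k) = k*(k**2 - 3*k + 32)/15.
Get s_k = R·t_k = k*(-k**2 + 3*k - 32)/(15*(k**3 + 12*k**2 + 47*k + 60)) with R(k) = B(k−1)f(k)/C(k) = k*(k + 6)*(k**2 - 3*k + 32)/(15*(k - 3)*(k - 2)).
Check: Δs_k = (-k**2 + 5*k - 6)/(k**4 + 18*k**3 + 119*k**2 + 342*k + 360). ✓
Evaluate s at k=11 and k=1: -11/420 and -1/60; difference -1/105.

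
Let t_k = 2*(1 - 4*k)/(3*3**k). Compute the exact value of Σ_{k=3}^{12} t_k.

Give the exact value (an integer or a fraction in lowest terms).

Ratio r(k) = (4*k + 3)/(3*(4*k - 1)).
A = 1/3, B = 1, C = k - 1/4.
Solve (1/3)·f(k+1) − (1)·f(k) = k - 1/4.
Degrees (0,0,1) ⇒ d ≤ 1.
Solving with deg f ≤ 1: f(k) = -3*(4*k + 1)/8.
R(k) = B(k−1)·f(k)/C(k) = -3*(4*k + 1)/(2*(4*k - 1)); s_k = R·t_k = (4*k + 1)/3**k.
Check: Δs_k = 2*(1 - 4*k)/(3*3**k). ✓
Telescoping: Σ = s_(13) − s_(3) = 53/1594323 − (13/27) = -767584/1594323.

Σ = -767584/1594323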